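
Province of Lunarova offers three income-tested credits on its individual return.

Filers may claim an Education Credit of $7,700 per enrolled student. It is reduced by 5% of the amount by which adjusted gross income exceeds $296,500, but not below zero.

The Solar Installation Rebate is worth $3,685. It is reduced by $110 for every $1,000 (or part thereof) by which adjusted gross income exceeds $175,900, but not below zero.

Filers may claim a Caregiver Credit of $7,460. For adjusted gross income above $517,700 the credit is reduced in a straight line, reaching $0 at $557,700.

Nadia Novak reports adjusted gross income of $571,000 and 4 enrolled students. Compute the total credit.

$17,075

Education Credit: base = 4 × $7,700 = $30,800. 5% of the $274,500 excess over $296,500 is $13,725; credit = $30,800 − $13,725 = $17,075.
Solar Installation Rebate: income exceeds $175,900 by $395,100 → 396 increments × $110 = $43,560 ≥ base, so the credit is $0.
Caregiver Credit: $571,000 is at or above $557,700, so the credit is $0.
Total: $17,075 + $0 + $0 = $17,075.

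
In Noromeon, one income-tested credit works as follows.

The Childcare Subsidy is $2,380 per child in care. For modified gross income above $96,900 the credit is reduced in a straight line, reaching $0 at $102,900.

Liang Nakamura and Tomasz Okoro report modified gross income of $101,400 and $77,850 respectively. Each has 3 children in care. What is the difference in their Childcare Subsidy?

Liang ($101,400): Childcare Subsidy: base = 3 × $2,380 = $7,140. $101,400 is $4,500 into a $6,000 phase-out range, leaving 1,500/6,000 of the credit: $7,140 × 1,500/6,000 = $1,785.
Tomasz ($77,850): Childcare Subsidy: base = 3 × $2,380 = $7,140. $77,850 is at or below the $96,900 threshold, so the full $7,140 applies.
Difference: |$1,785 − $7,140| = $5,355.

$5,355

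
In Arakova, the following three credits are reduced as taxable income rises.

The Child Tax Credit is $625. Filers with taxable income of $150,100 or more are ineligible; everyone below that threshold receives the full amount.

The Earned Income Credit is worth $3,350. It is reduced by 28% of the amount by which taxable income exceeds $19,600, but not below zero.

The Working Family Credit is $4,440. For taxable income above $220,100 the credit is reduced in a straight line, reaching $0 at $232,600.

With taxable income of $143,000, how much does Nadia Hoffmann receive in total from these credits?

Child Tax Credit: $143,000 is below the $150,100 cutoff, so the full $625 applies.
Earned Income Credit: 28% of the $123,400 excess over $19,600 is $34,552 ≥ base, so the credit is $0.
Working Family Credit: $143,000 is at or below the $220,100 threshold, so the full $4,440 applies.
Total: $625 + $0 + $4,440 = $5,065.

$5,065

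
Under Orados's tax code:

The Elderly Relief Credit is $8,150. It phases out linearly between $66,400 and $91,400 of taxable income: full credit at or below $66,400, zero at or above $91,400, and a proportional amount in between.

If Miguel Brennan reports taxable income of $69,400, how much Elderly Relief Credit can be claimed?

$7,172

Elderly Relief Credit: $69,400 is $3,000 into a $25,000 phase-out range, leaving 22,000/25,000 of the credit: $8,150 × 22,000/25,000 = $7,172.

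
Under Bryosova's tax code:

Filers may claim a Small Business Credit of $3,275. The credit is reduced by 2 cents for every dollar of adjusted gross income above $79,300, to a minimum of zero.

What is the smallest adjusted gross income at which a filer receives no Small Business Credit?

The credit falls by 2% of each dollar above $79,300, so it reaches zero when the excess is $3,275 / 2% = $163,750: income = $79,300 + $163,750 = $243,050.

$243,050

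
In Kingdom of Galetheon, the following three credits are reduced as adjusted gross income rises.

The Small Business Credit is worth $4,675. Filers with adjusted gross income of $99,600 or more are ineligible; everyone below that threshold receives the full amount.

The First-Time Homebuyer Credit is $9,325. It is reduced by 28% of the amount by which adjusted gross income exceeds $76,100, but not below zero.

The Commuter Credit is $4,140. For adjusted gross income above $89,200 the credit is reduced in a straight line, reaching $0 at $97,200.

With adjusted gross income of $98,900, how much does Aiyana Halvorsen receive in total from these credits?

Small Business Credit: $98,900 is below the $99,600 cutoff, so the full $4,675 applies.
First-Time Homebuyer Credit: 28% of the $22,800 excess over $76,100 is $6,384; credit = $9,325 − $6,384 = $2,941.
Commuter Credit: $98,900 is at or above $97,200, so the credit is $0.
Total: $4,675 + $2,941 + $0 = $7,616.

$7,616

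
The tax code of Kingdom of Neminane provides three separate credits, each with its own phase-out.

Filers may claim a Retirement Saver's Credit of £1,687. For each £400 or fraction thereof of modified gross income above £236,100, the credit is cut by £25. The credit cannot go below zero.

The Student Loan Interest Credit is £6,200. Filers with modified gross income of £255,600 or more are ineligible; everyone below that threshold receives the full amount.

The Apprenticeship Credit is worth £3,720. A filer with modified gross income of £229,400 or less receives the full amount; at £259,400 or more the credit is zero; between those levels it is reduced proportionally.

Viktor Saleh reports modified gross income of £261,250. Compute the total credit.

Retirement Saver's Credit: income exceeds £236,100 by £25,150, which is 63 full-or-partial £400 increments; reduction = 63 × £25 = £1,575, leaving £112.
Student Loan Interest Credit: £261,250 meets or exceeds the £255,600 cutoff, so the credit is £0.
Apprenticeship Credit: £261,250 is at or above £259,400, so the credit is £0.
Total: £112 + £0 + £0 = £112.

£112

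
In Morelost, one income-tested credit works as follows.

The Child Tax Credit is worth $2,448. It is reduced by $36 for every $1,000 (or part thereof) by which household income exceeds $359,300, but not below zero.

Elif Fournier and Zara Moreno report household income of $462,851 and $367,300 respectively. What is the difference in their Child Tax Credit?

Elif ($462,851): Child Tax Credit: income exceeds $359,300 by $103,551 → 104 increments × $36 = $3,744 ≥ base, so the credit is $0.
Zara ($367,300): Child Tax Credit: income exceeds $359,300 by $8,000, which is 8 full-or-partial $1,000 increments; reduction = 8 × $36 = $288, leaving $2,160.
Difference: |$0 − $2,160| = $2,160.

$2,160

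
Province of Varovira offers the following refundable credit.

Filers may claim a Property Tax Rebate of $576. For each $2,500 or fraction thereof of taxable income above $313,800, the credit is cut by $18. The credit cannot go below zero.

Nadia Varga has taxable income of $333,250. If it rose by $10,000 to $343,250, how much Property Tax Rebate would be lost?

At $333,250 — income exceeds $313,800 by $19,450, which is 8 full-or-partial $2,500 increments; reduction = 8 × $18 = $144, leaving $432.
At $343,250 — income exceeds $313,800 by $29,450, which is 12 full-or-partial $2,500 increments; reduction = 12 × $18 = $216, leaving $360.
Lost: $432 − $360 = $72.

$72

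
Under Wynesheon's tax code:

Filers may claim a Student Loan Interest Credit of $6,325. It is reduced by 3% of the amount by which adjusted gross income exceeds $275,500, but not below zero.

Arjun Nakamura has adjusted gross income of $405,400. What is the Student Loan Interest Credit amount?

Student Loan Interest Credit: 3% of the $129,900 excess over $275,500 is $3,897; credit = $6,325 − $3,897 = $2,428.

$2,428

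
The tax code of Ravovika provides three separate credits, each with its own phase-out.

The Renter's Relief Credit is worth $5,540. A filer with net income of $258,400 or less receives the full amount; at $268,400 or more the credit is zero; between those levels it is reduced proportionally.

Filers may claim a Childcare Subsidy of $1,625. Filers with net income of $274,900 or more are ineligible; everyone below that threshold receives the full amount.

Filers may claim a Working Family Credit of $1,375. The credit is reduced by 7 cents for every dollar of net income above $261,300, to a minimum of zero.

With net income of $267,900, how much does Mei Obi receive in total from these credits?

Renter's Relief Credit: $267,900 is $9,500 into a $10,000 phase-out range, leaving 500/10,000 of the credit: $5,540 × 500/10,000 = $277.
Childcare Subsidy: $267,900 is below the $274,900 cutoff, so the full $1,625 applies.
Working Family Credit: 7% of the $6,600 excess over $261,300 is $462; credit = $1,375 − $462 = $913.
Total: $277 + $1,625 + $913 = $2,815.

$2,815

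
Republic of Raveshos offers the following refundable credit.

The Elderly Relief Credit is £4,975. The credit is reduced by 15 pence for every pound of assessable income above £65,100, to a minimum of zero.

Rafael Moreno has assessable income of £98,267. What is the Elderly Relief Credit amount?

Elderly Relief Credit: 15% of the £33,167 excess over £65,100 is £4,975.05 ≥ base, so the credit is £0.

£0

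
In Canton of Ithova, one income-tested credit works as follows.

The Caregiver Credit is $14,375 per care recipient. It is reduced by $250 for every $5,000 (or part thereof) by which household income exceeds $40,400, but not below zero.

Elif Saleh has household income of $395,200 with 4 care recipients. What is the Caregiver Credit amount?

$39,750

Caregiver Credit: base = 4 × $14,375 = $57,500. income exceeds $40,400 by $354,800, which is 71 full-or-partial $5,000 increments; reduction = 71 × $250 = $17,750, leaving $39,750.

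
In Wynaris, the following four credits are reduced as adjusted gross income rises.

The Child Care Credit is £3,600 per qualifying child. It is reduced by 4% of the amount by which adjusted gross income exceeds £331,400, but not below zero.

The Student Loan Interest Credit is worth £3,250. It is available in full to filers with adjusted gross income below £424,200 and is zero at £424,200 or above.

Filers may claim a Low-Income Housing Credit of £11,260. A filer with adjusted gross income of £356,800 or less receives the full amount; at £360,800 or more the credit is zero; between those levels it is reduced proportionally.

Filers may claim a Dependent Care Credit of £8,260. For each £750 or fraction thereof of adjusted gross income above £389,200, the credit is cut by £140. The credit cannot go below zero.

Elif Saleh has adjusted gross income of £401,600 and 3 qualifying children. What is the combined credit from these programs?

Child Care Credit: base = 3 × £3,600 = £10,800. 4% of the £70,200 excess over £331,400 is £2,808; credit = £10,800 − £2,808 = £7,992.
Student Loan Interest Credit: £401,600 is below the £424,200 cutoff, so the full £3,250 applies.
Low-Income Housing Credit: £401,600 is at or above £360,800, so the credit is £0.
Dependent Care Credit: income exceeds £389,200 by £12,400, which is 17 full-or-partial £750 increments; reduction = 17 × £140 = £2,380, leaving £5,880.
Total: £7,992 + £3,250 + £0 + £5,880 = £17,122.

£17,122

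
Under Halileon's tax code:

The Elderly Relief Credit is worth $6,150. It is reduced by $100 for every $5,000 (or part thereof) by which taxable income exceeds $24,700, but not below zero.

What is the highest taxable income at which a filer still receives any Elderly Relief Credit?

After 61 increments the reduction is 61 × $100 = $6,100, leaving $50; one more increment wipes it out. Increment 61 ends at excess 61 × $5,000 = $305,000, so the highest qualifying income is $24,700 + $305,000 = $329,700.

$329,700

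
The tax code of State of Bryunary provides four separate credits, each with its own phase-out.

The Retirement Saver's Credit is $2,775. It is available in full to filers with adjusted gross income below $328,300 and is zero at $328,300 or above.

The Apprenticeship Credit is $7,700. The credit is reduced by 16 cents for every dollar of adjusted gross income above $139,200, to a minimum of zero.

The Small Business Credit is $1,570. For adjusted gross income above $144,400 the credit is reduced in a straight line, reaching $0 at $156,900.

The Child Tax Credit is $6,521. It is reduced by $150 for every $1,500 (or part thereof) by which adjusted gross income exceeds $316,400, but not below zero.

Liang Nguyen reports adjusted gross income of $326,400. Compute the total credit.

$8,246

Retirement Saver's Credit: $326,400 is below the $328,300 cutoff, so the full $2,775 applies.
Apprenticeship Credit: 16% of the $187,200 excess over $139,200 is $29,952 ≥ base, so the credit is $0.
Small Business Credit: $326,400 is at or above $156,900, so the credit is $0.
Child Tax Credit: income exceeds $316,400 by $10,000, which is 7 full-or-partial $1,500 increments; reduction = 7 × $150 = $1,050, leaving $5,471.
Total: $2,775 + $0 + $0 + $5,471 = $8,246.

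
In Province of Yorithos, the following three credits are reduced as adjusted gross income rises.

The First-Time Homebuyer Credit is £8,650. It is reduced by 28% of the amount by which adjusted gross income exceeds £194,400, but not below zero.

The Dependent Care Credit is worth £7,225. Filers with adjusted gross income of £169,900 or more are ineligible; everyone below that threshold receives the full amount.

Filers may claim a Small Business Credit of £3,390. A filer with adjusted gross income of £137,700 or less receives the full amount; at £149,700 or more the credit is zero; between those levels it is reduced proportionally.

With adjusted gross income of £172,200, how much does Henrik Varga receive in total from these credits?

£8,650

First-Time Homebuyer Credit: £172,200 is at or below the £194,400 threshold, so the full £8,650 applies.
Dependent Care Credit: £172,200 meets or exceeds the £169,900 cutoff, so the credit is £0.
Small Business Credit: £172,200 is at or above £149,700, so the credit is £0.
Total: £8,650 + £0 + £0 = £8,650.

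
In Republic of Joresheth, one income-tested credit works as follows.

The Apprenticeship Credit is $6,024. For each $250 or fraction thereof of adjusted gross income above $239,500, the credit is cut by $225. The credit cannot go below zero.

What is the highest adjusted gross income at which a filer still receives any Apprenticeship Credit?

$246,000

After 26 increments the reduction is 26 × $225 = $5,850, leaving $174; one more increment wipes it out. Increment 26 ends at excess 26 × $250 = $6,500, so the highest qualifying income is $239,500 + $6,500 = $246,000.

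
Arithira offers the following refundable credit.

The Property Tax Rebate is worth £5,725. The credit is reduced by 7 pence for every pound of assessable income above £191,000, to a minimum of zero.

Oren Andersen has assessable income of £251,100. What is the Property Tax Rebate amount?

Property Tax Rebate: 7% of the £60,100 excess over £191,000 is £4,207; credit = £5,725 − £4,207 = £1,518.

£1,518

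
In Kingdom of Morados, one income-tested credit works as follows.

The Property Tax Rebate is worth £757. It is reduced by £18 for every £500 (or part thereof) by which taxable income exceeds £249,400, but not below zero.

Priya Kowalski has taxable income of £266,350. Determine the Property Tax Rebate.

Property Tax Rebate: income exceeds £249,400 by £16,950, which is 34 full-or-partial £500 increments; reduction = 34 × £18 = £612, leaving £145.

£145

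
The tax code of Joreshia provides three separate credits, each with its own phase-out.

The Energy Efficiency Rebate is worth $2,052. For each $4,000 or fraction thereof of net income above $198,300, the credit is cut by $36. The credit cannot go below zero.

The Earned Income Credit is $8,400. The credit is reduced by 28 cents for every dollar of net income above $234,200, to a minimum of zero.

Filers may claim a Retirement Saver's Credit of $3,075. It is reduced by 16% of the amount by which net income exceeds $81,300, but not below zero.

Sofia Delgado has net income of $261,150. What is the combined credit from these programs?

$2,330

Energy Efficiency Rebate: income exceeds $198,300 by $62,850, which is 16 full-or-partial $4,000 increments; reduction = 16 × $36 = $576, leaving $1,476.
Earned Income Credit: 28% of the $26,950 excess over $234,200 is $7,546; credit = $8,400 − $7,546 = $854.
Retirement Saver's Credit: 16% of the $179,850 excess over $81,300 is $28,776 ≥ base, so the credit is $0.
Total: $1,476 + $854 + $0 = $2,330.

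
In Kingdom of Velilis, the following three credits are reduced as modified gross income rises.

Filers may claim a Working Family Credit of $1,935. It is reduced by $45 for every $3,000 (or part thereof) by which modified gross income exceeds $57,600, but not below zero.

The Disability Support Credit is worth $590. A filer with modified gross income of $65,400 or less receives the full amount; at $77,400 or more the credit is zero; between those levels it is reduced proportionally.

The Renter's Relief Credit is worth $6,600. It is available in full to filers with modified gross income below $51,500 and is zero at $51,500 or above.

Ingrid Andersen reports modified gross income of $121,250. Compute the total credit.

$945

Working Family Credit: income exceeds $57,600 by $63,650, which is 22 full-or-partial $3,000 increments; reduction = 22 × $45 = $990, leaving $945.
Disability Support Credit: $121,250 is at or above $77,400, so the credit is $0.
Renter's Relief Credit: $121,250 meets or exceeds the $51,500 cutoff, so the credit is $0.
Total: $945 + $0 + $0 = $945.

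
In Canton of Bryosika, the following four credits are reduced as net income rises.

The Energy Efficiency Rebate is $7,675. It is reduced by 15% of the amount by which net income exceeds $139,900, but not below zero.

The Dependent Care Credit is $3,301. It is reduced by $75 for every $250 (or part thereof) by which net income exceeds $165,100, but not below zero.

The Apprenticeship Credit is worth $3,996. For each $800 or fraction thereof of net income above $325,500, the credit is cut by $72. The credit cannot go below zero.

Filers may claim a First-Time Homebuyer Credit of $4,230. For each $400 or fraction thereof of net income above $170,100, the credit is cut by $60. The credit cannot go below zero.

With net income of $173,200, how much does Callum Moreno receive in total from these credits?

Energy Efficiency Rebate: 15% of the $33,300 excess over $139,900 is $4,995; credit = $7,675 − $4,995 = $2,680.
Dependent Care Credit: income exceeds $165,100 by $8,100, which is 33 full-or-partial $250 increments; reduction = 33 × $75 = $2,475, leaving $826.
Apprenticeship Credit: $173,200 is at or below the $325,500 threshold, so the full $3,996 applies.
First-Time Homebuyer Credit: income exceeds $170,100 by $3,100, which is 8 full-or-partial $400 increments; reduction = 8 × $60 = $480, leaving $3,750.
Total: $2,680 + $826 + $3,996 + $3,750 = $11,252.

$11,252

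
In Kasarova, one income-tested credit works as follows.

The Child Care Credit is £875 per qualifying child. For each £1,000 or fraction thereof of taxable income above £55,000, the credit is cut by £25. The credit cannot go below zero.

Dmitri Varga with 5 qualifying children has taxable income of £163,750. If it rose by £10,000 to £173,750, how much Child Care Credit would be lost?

£250

At £163,750 — base = 5 × £875 = £4,375. income exceeds £55,000 by £108,750, which is 109 full-or-partial £1,000 increments; reduction = 109 × £25 = £2,725, leaving £1,650.
At £173,750 — base = 5 × £875 = £4,375. income exceeds £55,000 by £118,750, which is 119 full-or-partial £1,000 increments; reduction = 119 × £25 = £2,975, leaving £1,400.
Lost: £1,650 − £1,400 = £250.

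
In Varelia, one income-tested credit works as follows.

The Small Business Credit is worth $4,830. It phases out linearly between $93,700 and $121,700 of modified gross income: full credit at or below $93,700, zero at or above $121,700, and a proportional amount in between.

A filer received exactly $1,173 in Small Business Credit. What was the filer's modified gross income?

$1,173 is 1,173/4,830 of the full $4,830, so 3,657/4,830 of the $28,000 range has been used: income = $93,700 + $28,000 × 3,657/4,830 = $114,900.

$114,900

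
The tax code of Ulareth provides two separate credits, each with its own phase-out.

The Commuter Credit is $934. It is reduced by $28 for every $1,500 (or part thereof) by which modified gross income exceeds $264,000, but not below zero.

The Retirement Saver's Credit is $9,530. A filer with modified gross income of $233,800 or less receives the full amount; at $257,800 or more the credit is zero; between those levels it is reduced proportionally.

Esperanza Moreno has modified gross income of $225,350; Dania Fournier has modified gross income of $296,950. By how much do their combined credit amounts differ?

Esperanza ($225,350): Commuter Credit: $225,350 is at or below the $264,000 threshold, so the full $934 applies. Retirement Saver's Credit: $225,350 is at or below the $233,800 threshold, so the full $9,530 applies. total $934 + $9,530 = $10,464
Dania ($296,950): Commuter Credit: income exceeds $264,000 by $32,950, which is 22 full-or-partial $1,500 increments; reduction = 22 × $28 = $616, leaving $318. Retirement Saver's Credit: $296,950 is at or above $257,800, so the credit is $0. total $318 + $0 = $318
Difference: |$10,464 − $318| = $10,146.

$10,146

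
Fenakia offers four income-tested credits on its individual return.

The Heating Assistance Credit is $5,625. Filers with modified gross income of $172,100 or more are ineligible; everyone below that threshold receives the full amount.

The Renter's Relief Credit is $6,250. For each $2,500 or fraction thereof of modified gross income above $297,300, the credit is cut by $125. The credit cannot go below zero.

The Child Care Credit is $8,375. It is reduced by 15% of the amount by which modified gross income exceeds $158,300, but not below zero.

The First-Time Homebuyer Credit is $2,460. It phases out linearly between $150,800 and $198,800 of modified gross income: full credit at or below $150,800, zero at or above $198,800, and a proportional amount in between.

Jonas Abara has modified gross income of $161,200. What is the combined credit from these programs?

Heating Assistance Credit: $161,200 is below the $172,100 cutoff, so the full $5,625 applies.
Renter's Relief Credit: $161,200 is at or below the $297,300 threshold, so the full $6,250 applies.
Child Care Credit: 15% of the $2,900 excess over $158,300 is $435; credit = $8,375 − $435 = $7,940.
First-Time Homebuyer Credit: $161,200 is $10,400 into a $48,000 phase-out range, leaving 37,600/48,000 of the credit: $2,460 × 37,600/48,000 = $1,927.
Total: $5,625 + $6,250 + $7,940 + $1,927 = $21,742.

$21,742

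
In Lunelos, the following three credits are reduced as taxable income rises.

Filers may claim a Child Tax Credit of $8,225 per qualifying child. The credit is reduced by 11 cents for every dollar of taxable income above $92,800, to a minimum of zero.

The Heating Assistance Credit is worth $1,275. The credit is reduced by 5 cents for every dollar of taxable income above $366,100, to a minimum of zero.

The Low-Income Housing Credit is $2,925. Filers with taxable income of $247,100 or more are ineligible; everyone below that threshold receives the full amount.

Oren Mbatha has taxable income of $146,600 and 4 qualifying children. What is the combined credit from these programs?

Child Tax Credit: base = 4 × $8,225 = $32,900. 11% of the $53,800 excess over $92,800 is $5,918; credit = $32,900 − $5,918 = $26,982.
Heating Assistance Credit: $146,600 is at or below the $366,100 threshold, so the full $1,275 applies.
Low-Income Housing Credit: $146,600 is below the $247,100 cutoff, so the full $2,925 applies.
Total: $26,982 + $1,275 + $2,925 = $31,182.

$31,182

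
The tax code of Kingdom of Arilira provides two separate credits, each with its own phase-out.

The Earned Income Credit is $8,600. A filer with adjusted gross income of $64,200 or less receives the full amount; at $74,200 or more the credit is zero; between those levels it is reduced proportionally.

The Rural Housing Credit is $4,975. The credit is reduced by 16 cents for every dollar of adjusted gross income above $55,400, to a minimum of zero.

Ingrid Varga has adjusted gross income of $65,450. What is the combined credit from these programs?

$10,892

Earned Income Credit: $65,450 is $1,250 into a $10,000 phase-out range, leaving 8,750/10,000 of the credit: $8,600 × 8,750/10,000 = $7,525.
Rural Housing Credit: 16% of the $10,050 excess over $55,400 is $1,608; credit = $4,975 − $1,608 = $3,367.
Total: $7,525 + $3,367 = $10,892.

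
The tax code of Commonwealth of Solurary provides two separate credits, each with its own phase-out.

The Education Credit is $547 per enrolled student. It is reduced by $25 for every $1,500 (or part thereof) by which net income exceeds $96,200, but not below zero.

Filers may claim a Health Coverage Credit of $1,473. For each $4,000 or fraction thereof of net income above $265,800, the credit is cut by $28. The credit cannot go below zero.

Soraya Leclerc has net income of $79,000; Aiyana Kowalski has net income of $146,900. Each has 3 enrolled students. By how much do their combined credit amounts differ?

$850

Soraya ($79,000): Education Credit: base = 3 × $547 = $1,641. $79,000 is at or below the $96,200 threshold, so the full $1,641 applies. Health Coverage Credit: $79,000 is at or below the $265,800 threshold, so the full $1,473 applies. total $1,641 + $1,473 = $3,114
Aiyana ($146,900): Education Credit: base = 3 × $547 = $1,641. income exceeds $96,200 by $50,700, which is 34 full-or-partial $1,500 increments; reduction = 34 × $25 = $850, leaving $791. Health Coverage Credit: $146,900 is at or below the $265,800 threshold, so the full $1,473 applies. total $791 + $1,473 = $2,264
Difference: |$3,114 − $2,264| = $850.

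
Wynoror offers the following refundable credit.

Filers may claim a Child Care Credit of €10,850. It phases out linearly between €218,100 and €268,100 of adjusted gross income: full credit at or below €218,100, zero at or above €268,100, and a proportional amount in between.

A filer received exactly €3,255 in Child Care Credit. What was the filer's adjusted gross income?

€3,255 is 3,255/10,850 of the full €10,850, so 7,595/10,850 of the €50,000 range has been used: income = €218,100 + €50,000 × 7,595/10,850 = €253,100.

€253,100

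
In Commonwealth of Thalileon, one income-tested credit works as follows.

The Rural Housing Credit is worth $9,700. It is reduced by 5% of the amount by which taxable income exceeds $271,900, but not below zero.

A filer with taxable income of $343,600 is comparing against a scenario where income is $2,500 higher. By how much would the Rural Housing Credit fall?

$125

At $343,600 — 5% of the $71,700 excess over $271,900 is $3,585; credit = $9,700 − $3,585 = $6,115.
At $346,100 — 5% of the $74,200 excess over $271,900 is $3,710; credit = $9,700 − $3,710 = $5,990.
Lost: $6,115 − $5,990 = $125.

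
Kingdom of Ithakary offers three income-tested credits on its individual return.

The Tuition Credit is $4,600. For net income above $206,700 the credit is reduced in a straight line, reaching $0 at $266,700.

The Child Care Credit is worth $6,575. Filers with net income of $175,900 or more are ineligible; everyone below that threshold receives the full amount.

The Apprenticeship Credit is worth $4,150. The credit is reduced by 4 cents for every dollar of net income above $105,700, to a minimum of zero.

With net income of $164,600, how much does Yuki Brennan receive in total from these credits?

Tuition Credit: $164,600 is at or below the $206,700 threshold, so the full $4,600 applies.
Child Care Credit: $164,600 is below the $175,900 cutoff, so the full $6,575 applies.
Apprenticeship Credit: 4% of the $58,900 excess over $105,700 is $2,356; credit = $4,150 − $2,356 = $1,794.
Total: $4,600 + $6,575 + $1,794 = $12,969.

$12,969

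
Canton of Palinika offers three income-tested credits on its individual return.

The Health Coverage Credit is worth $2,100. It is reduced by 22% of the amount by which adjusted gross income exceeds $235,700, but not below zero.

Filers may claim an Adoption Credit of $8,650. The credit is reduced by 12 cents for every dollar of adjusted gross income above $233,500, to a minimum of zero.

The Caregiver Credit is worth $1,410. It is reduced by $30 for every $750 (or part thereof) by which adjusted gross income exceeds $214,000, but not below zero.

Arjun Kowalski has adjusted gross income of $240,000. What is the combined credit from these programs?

Health Coverage Credit: 22% of the $4,300 excess over $235,700 is $946; credit = $2,100 − $946 = $1,154.
Adoption Credit: 12% of the $6,500 excess over $233,500 is $780; credit = $8,650 − $780 = $7,870.
Caregiver Credit: income exceeds $214,000 by $26,000, which is 35 full-or-partial $750 increments; reduction = 35 × $30 = $1,050, leaving $360.
Total: $1,154 + $7,870 + $360 = $9,384.

$9,384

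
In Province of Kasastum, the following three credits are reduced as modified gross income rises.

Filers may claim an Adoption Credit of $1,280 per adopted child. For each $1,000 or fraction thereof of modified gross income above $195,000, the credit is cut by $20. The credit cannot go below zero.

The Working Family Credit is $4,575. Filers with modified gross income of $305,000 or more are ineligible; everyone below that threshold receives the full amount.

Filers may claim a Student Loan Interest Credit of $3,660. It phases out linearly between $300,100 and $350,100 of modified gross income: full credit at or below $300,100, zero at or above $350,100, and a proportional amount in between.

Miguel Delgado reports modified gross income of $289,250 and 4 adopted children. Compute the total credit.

Adoption Credit: base = 4 × $1,280 = $5,120. income exceeds $195,000 by $94,250, which is 95 full-or-partial $1,000 increments; reduction = 95 × $20 = $1,900, leaving $3,220.
Working Family Credit: $289,250 is below the $305,000 cutoff, so the full $4,575 applies.
Student Loan Interest Credit: $289,250 is at or below the $300,100 threshold, so the full $3,660 applies.
Total: $3,220 + $4,575 + $3,660 = $11,455.

$11,455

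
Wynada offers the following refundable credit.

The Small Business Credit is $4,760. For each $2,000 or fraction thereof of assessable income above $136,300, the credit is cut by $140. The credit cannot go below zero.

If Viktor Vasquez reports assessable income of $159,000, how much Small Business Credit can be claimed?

Small Business Credit: income exceeds $136,300 by $22,700, which is 12 full-or-partial $2,000 increments; reduction = 12 × $140 = $1,680, leaving $3,080.

$3,080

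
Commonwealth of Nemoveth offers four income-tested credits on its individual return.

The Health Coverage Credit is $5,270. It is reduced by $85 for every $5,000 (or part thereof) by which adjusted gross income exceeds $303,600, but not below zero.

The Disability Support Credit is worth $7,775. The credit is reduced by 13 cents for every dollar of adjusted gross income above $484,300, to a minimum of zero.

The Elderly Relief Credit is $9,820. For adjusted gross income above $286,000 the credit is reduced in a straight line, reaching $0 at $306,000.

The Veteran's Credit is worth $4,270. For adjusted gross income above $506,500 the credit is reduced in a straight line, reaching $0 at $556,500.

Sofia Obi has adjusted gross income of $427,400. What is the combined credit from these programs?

Health Coverage Credit: income exceeds $303,600 by $123,800, which is 25 full-or-partial $5,000 increments; reduction = 25 × $85 = $2,125, leaving $3,145.
Disability Support Credit: $427,400 is at or below the $484,300 threshold, so the full $7,775 applies.
Elderly Relief Credit: $427,400 is at or above $306,000, so the credit is $0.
Veteran's Credit: $427,400 is at or below the $506,500 threshold, so the full $4,270 applies.
Total: $3,145 + $7,775 + $0 + $4,270 = $15,190.

$15,190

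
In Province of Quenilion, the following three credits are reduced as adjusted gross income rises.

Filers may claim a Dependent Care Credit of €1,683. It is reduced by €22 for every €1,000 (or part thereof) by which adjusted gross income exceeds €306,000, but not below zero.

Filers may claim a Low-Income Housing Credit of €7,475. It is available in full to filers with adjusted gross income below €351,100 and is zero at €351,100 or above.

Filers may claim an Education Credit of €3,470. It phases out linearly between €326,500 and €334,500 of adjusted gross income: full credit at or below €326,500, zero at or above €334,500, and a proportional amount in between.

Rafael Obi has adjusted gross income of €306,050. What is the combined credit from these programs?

Dependent Care Credit: income exceeds €306,000 by €50, which is 1 full-or-partial €1,000 increment; reduction = 1 × €22 = €22, leaving €1,661.
Low-Income Housing Credit: €306,050 is below the €351,100 cutoff, so the full €7,475 applies.
Education Credit: €306,050 is at or below the €326,500 threshold, so the full €3,470 applies.
Total: €1,661 + €7,475 + €3,470 = €12,606.

€12,606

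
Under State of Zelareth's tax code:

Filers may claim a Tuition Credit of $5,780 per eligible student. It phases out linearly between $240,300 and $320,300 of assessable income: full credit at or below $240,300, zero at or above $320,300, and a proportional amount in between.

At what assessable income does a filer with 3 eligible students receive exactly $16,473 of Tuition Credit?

Full credit = 3 × $5,780 = $17,340.
$16,473 is 16,473/17,340 of the full $17,340, so 867/17,340 of the $80,000 range has been used: income = $240,300 + $80,000 × 867/17,340 = $244,300.

$244,300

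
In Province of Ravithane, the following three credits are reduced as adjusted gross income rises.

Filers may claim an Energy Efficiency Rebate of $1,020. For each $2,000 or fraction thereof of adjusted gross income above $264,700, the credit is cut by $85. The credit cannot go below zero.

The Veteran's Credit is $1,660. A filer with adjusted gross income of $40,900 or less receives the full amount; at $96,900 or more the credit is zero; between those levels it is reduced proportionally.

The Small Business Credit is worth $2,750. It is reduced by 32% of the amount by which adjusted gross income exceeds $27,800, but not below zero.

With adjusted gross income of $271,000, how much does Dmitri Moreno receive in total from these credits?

$680

Energy Efficiency Rebate: income exceeds $264,700 by $6,300, which is 4 full-or-partial $2,000 increments; reduction = 4 × $85 = $340, leaving $680.
Veteran's Credit: $271,000 is at or above $96,900, so the credit is $0.
Small Business Credit: 32% of the $243,200 excess over $27,800 is $77,824 ≥ base, so the credit is $0.
Total: $680 + $0 + $0 = $680.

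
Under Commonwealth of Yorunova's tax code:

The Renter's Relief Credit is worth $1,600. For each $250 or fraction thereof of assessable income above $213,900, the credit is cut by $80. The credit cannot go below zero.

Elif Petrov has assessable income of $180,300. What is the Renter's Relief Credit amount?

Renter's Relief Credit: $180,300 is at or below the $213,900 threshold, so the full $1,600 applies.

$1,600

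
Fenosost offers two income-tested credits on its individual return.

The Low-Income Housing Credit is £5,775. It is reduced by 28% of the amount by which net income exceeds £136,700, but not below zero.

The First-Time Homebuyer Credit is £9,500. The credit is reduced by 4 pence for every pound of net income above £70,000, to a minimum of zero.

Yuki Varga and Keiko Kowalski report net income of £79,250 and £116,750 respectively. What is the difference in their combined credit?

Yuki (£79,250): Low-Income Housing Credit: £79,250 is at or below the £136,700 threshold, so the full £5,775 applies. First-Time Homebuyer Credit: 4% of the £9,250 excess over £70,000 is £370; credit = £9,500 − £370 = £9,130. total £5,775 + £9,130 = £14,905
Keiko (£116,750): Low-Income Housing Credit: £116,750 is at or below the £136,700 threshold, so the full £5,775 applies. First-Time Homebuyer Credit: 4% of the £46,750 excess over £70,000 is £1,870; credit = £9,500 − £1,870 = £7,630. total £5,775 + £7,630 = £13,405
Difference: |£14,905 − £13,405| = £1,500.

£1,500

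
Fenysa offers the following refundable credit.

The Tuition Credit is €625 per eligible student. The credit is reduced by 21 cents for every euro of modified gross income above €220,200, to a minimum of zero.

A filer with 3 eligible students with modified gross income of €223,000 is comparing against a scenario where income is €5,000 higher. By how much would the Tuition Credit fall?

At €223,000 — base = 3 × €625 = €1,875. 21% of the €2,800 excess over €220,200 is €588; credit = €1,875 − €588 = €1,287.
At €228,000 — base = 3 × €625 = €1,875. 21% of the €7,800 excess over €220,200 is €1,638; credit = €1,875 − €1,638 = €237.
Lost: €1,287 − €237 = €1,050.

€1,050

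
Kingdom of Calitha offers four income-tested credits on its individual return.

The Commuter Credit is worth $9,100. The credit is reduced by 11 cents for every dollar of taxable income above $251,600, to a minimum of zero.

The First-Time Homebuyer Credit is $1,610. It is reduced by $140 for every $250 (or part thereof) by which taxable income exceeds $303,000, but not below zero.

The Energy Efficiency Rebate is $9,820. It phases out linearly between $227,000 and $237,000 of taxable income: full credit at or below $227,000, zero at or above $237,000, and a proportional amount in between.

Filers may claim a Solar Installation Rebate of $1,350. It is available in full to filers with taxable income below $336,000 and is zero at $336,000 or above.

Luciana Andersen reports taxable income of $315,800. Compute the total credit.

$3,388

Commuter Credit: 11% of the $64,200 excess over $251,600 is $7,062; credit = $9,100 − $7,062 = $2,038.
First-Time Homebuyer Credit: income exceeds $303,000 by $12,800 → 52 increments × $140 = $7,280 ≥ base, so the credit is $0.
Energy Efficiency Rebate: $315,800 is at or above $237,000, so the credit is $0.
Solar Installation Rebate: $315,800 is below the $336,000 cutoff, so the full $1,350 applies.
Total: $2,038 + $0 + $0 + $1,350 = $3,388.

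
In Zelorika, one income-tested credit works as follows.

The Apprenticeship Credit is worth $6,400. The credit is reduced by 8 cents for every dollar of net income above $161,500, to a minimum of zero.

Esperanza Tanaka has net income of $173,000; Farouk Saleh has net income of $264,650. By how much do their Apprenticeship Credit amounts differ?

$5,480

Esperanza ($173,000): Apprenticeship Credit: 8% of the $11,500 excess over $161,500 is $920; credit = $6,400 − $920 = $5,480.
Farouk ($264,650): Apprenticeship Credit: 8% of the $103,150 excess over $161,500 is $8,252 ≥ base, so the credit is $0.
Difference: |$5,480 − $0| = $5,480.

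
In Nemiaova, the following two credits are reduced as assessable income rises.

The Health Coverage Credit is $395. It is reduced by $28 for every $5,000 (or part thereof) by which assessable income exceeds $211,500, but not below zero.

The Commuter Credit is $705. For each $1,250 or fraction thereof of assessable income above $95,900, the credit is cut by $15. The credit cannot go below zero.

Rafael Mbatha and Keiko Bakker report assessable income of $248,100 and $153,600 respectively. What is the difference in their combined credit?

Rafael ($248,100): Health Coverage Credit: income exceeds $211,500 by $36,600, which is 8 full-or-partial $5,000 increments; reduction = 8 × $28 = $224, leaving $171. Commuter Credit: income exceeds $95,900 by $152,200 → 122 increments × $15 = $1,830 ≥ base, so the credit is $0. total $171 + $0 = $171
Keiko ($153,600): Health Coverage Credit: $153,600 is at or below the $211,500 threshold, so the full $395 applies. Commuter Credit: income exceeds $95,900 by $57,700 → 47 increments × $15 = $705 ≥ base, so the credit is $0. total $395 + $0 = $395
Difference: |$171 − $395| = $224.

$224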